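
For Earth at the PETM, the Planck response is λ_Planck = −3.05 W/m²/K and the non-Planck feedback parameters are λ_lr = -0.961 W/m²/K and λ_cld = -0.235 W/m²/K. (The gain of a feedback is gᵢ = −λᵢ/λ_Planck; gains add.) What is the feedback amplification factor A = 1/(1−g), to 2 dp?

Convert to gains: g_lr = -0.961/3.05 = -0.3151; g_cld = -0.235/3.05 = -0.07705.
Total gain g = -0.39215.
A = 1/(1 + 0.39215) = 0.72.

0.72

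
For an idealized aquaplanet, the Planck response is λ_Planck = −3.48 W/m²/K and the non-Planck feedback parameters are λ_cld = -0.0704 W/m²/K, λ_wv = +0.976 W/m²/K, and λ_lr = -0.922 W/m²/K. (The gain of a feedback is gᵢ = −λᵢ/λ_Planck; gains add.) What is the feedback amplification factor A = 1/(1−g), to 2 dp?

Convert to gains: g_cld = -0.0704/3.48 = -0.02023; g_wv = 0.976/3.48 = 0.2805; g_lr = -0.922/3.48 = -0.2649.
Total gain g = -0.00463.
A = 1/(1 + 0.00463) = 1.00.

1.00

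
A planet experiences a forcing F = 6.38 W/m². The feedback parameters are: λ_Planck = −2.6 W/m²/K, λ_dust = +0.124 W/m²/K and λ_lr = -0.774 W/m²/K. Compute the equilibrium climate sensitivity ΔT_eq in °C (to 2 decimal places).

Net feedback parameter λ = (−2.6) + (+0.124) + (-0.774) = -3.25 W/m²/K.
ΔT = −F/λ = −6.38/(-3.25) = 1.96 °C.

1.96 °C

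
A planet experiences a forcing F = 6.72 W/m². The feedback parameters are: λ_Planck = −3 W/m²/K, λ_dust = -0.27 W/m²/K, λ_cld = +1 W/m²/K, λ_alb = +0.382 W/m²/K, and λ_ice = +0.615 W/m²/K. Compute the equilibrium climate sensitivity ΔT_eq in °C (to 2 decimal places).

Net feedback parameter λ = (−3) + (-0.27) + (+1) + (+0.382) + (+0.615) = -1.273 W/m²/K.
ΔT = −F/λ = −6.72/(-1.273) = 5.28 °C.

5.28 °C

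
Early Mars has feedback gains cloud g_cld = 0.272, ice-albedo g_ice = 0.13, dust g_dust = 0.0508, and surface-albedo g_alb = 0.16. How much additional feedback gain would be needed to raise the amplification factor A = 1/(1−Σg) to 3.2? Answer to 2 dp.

0.07

Current total gain = 0.6128.
Target gain for A = 3.2: g* = 1 − 1/3.2 = 0.6875.
Additional gain needed = 0.6875 − 0.6128 = 0.07.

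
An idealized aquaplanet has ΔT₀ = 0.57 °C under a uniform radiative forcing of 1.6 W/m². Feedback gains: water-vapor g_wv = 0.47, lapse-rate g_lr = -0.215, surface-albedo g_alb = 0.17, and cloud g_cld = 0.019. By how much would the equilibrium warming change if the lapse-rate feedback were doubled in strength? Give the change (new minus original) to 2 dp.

-0.29 °C

Original: g = 0.444, ΔT = 0.57/(1−0.444) = 1.0252 °C.
With doubled lapse-rate: g' = 0.229, ΔT' = 0.57/(1−0.229) = 0.7393 °C.
Change = 0.7393 − 1.0252 = -0.29 °C.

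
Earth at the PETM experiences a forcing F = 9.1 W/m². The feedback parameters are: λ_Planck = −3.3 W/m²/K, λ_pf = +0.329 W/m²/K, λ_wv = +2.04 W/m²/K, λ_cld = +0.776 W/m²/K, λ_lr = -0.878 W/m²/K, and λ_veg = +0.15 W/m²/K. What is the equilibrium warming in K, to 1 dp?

Net feedback parameter λ = (−3.3) + (+0.329) + (+2.04) + (+0.776) + (-0.878) + (+0.15) = -0.883 W/m²/K.
ΔT = −F/λ = −9.1/(-0.883) = 10.3 K.

10.3 K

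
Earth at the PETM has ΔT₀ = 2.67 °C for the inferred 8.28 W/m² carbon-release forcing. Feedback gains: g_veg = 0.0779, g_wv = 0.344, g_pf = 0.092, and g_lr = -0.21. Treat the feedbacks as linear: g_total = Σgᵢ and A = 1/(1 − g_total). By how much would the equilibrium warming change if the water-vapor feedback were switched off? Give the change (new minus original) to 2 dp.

-1.27 °C

Original: g = 0.3039, ΔT = 2.67/(1−0.3039) = 3.8357 °C.
Without water-vapor: g' = -0.0401, ΔT' = 2.67/(1+0.0401) = 2.5671 °C.
Change = 2.5671 − 3.8357 = -1.27 °C.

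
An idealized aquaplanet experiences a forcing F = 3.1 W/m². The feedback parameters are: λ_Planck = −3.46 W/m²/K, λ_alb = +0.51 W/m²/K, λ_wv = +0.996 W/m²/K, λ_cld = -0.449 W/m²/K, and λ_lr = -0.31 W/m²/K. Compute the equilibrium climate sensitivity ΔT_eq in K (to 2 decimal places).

1.14 K

Net feedback parameter λ = (−3.46) + (+0.51) + (+0.996) + (-0.449) + (-0.31) = -2.713 W/m²/K.
ΔT = −F/λ = −3.1/(-2.713) = 1.14 K.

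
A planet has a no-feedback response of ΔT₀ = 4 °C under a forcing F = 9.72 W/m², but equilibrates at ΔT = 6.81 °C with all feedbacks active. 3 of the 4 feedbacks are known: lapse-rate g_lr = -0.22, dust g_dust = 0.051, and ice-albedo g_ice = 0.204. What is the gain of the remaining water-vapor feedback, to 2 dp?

Amplification A = ΔT/ΔT₀ = 6.81/4 = 1.702.
Total gain g = 1 − 1/A = 1 − 1/1.702 = 0.4125.
Known gains sum to -0.22 + 0.051 + 0.204 = 0.035.
g_wv = 0.4125 − 0.035 = 0.38.

0.38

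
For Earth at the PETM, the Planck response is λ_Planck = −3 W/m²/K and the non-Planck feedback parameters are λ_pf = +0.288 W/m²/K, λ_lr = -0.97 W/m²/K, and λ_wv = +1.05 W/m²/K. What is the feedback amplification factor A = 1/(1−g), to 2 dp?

Convert to gains: g_pf = 0.288/3 = 0.096; g_lr = -0.97/3 = -0.3233; g_wv = 1.05/3 = 0.35.
Total gain g = 0.1227.
A = 1/(1 − 0.1227) = 1.14.

1.14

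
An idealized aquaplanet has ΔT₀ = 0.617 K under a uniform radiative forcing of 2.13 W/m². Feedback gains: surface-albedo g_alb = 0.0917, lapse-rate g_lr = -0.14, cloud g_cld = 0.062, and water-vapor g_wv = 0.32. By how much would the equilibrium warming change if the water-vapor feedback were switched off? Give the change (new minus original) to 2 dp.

Original: g = 0.3337, ΔT = 0.617/(1−0.3337) = 0.9260 K.
Without water-vapor: g' = 0.0137, ΔT' = 0.617/(1−0.0137) = 0.6256 K.
Change = 0.6256 − 0.9260 = -0.30 K.

-0.30 K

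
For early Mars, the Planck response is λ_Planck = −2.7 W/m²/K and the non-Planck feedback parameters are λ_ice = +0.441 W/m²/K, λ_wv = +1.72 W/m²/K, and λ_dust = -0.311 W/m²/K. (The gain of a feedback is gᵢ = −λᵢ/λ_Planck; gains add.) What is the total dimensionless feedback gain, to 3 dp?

0.685

Convert to gains: g_ice = 0.441/2.7 = 0.1633; g_wv = 1.72/2.7 = 0.637; g_dust = -0.311/2.7 = -0.1152.
Total gain g = 0.6851.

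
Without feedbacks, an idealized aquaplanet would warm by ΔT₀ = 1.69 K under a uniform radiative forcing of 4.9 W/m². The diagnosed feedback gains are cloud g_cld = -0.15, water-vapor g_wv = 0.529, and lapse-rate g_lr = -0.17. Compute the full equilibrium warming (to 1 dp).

Total gain g = -0.15 + 0.529 − 0.17 = 0.209.
Amplification A = 1/(1 − 0.209) = 1.264.
ΔT = 1.69 × 1.264 = 2.1 K.

2.1 K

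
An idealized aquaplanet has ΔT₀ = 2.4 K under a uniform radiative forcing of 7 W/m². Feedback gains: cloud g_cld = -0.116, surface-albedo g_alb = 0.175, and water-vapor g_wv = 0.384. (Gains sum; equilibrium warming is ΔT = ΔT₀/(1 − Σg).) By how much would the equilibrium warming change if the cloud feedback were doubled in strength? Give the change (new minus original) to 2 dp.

-0.74 K

Original: g = 0.443, ΔT = 2.4/(1−0.443) = 4.3088 K.
With doubled cloud: g' = 0.327, ΔT' = 2.4/(1−0.327) = 3.5661 K.
Change = 3.5661 − 4.3088 = -0.74 K.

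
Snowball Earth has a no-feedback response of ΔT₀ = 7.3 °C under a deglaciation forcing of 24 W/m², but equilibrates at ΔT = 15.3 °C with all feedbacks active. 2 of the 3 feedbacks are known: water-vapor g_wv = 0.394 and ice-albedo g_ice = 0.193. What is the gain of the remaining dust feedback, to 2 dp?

Amplification A = ΔT/ΔT₀ = 15.3/7.3 = 2.096.
Total gain g = 1 − 1/A = 1 − 1/2.096 = 0.5229.
Known gains sum to 0.394 + 0.193 = 0.587.
g_dust = 0.5229 − 0.587 = -0.06.

-0.06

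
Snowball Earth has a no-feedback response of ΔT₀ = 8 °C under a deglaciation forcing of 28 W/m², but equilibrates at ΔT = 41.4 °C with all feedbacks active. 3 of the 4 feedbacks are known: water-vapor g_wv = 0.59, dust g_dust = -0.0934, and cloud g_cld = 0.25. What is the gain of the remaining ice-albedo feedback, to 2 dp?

Amplification A = ΔT/ΔT₀ = 41.4/8 = 5.175.
Total gain g = 1 − 1/A = 1 − 1/5.175 = 0.8068.
Known gains sum to 0.59 − 0.0934 + 0.25 = 0.7466.
g_ice = 0.8068 − 0.7466 = 0.06.

0.06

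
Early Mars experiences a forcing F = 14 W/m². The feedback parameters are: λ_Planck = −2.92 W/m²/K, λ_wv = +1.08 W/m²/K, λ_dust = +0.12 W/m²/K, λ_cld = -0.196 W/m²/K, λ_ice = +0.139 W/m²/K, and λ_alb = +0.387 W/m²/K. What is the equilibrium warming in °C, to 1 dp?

Net feedback parameter λ = (−2.92) + (+1.08) + (+0.12) + (-0.196) + (+0.139) + (+0.387) = -1.39 W/m²/K.
ΔT = −F/λ = −14/(-1.39) = 10.1 °C.

10.1 °C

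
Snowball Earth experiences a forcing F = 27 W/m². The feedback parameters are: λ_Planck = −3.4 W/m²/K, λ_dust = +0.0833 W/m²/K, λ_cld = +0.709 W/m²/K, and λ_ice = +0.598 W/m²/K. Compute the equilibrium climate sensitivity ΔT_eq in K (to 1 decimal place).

Net feedback parameter λ = (−3.4) + (+0.0833) + (+0.709) + (+0.598) = -2.0097 W/m²/K.
ΔT = −F/λ = −27/(-2.0097) = 13.4 K.

13.4 K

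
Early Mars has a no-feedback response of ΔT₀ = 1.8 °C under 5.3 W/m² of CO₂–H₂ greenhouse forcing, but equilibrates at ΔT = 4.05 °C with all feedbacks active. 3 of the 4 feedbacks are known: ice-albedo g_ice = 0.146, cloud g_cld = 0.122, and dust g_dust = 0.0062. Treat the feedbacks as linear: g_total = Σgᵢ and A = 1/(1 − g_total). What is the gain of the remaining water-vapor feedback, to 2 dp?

Amplification A = ΔT/ΔT₀ = 4.05/1.8 = 2.25.
Total gain g = 1 − 1/A = 1 − 1/2.25 = 0.5556.
Known gains sum to 0.146 + 0.122 + 0.0062 = 0.2742.
g_wv = 0.5556 − 0.2742 = 0.28.

0.28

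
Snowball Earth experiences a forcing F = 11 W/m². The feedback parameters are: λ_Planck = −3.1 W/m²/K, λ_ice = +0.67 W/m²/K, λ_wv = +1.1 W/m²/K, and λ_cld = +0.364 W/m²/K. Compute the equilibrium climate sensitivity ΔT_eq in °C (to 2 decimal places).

11.39 °C

Net feedback parameter λ = (−3.1) + (+0.67) + (+1.1) + (+0.364) = -0.966 W/m²/K.
ΔT = −F/λ = −11/(-0.966) = 11.39 °C.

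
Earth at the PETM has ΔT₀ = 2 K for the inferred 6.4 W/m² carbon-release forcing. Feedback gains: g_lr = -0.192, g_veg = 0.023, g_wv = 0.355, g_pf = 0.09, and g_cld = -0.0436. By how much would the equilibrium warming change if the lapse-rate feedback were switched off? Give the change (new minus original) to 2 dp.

Original: g = 0.2324, ΔT = 2/(1−0.2324) = 2.6055 K.
Without lapse-rate: g' = 0.4244, ΔT' = 2/(1−0.4244) = 3.4746 K.
Change = 3.4746 − 2.6055 = 0.87 K.

0.87 K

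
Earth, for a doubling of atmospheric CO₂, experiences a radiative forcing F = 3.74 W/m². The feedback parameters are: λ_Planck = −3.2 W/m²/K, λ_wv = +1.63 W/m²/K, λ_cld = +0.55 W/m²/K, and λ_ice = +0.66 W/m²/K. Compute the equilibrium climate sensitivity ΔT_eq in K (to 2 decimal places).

10.39 K

Net feedback parameter λ = (−3.2) + (+1.63) + (+0.55) + (+0.66) = -0.36 W/m²/K.
ΔT = −F/λ = −3.74/(-0.36) = 10.39 K.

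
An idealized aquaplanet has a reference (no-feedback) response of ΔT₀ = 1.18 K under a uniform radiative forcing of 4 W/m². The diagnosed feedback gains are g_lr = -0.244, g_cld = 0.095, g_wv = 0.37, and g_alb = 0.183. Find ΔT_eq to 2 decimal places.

1.98 K

Total gain g = -0.244 + 0.095 + 0.37 + 0.183 = 0.404.
Amplification A = 1/(1 − 0.404) = 1.678.
ΔT = 1.18 × 1.678 = 1.98 K.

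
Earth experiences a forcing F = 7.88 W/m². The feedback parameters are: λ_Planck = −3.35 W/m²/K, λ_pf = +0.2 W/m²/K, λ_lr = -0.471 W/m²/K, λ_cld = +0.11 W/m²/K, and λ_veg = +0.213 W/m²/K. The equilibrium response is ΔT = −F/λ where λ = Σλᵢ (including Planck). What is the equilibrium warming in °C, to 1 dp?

Net feedback parameter λ = (−3.35) + (+0.2) + (-0.471) + (+0.11) + (+0.213) = -3.298 W/m²/K.
ΔT = −F/λ = −7.88/(-3.298) = 2.4 °C.

2.4 °C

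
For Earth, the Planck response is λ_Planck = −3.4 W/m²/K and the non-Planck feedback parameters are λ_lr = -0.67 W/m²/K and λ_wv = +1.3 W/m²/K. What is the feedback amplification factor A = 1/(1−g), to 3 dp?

1.227

Convert to gains: g_lr = -0.67/3.4 = -0.1971; g_wv = 1.3/3.4 = 0.3824.
Total gain g = 0.1853.
A = 1/(1 − 0.1853) = 1.227.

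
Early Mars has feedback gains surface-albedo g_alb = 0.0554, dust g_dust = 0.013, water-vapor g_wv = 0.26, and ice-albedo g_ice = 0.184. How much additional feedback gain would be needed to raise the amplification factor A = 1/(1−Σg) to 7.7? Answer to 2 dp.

0.36

Current total gain = 0.5124.
Target gain for A = 7.7: g* = 1 − 1/7.7 = 0.8701.
Additional gain needed = 0.8701 − 0.5124 = 0.36.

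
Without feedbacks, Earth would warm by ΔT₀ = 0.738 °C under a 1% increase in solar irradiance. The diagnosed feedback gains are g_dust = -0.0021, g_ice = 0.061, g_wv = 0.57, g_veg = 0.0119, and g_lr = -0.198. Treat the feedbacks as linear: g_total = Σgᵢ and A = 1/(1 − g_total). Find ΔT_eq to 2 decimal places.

1.32 °C

Total gain g = -0.0021 + 0.061 + 0.57 + 0.0119 − 0.198 = 0.4428.
Amplification A = 1/(1 − 0.4428) = 1.795.
ΔT = 0.738 × 1.795 = 1.32 °C.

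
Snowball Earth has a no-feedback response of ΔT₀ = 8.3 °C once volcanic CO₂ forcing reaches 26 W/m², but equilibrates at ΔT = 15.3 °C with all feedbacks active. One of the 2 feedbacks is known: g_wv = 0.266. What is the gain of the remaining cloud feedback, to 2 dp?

Amplification A = ΔT/ΔT₀ = 15.3/8.3 = 1.843.
Total gain g = 1 − 1/A = 1 − 1/1.843 = 0.4574.
The known gain is 0.266.
g_cld = 0.4574 − 0.266 = 0.19.

0.19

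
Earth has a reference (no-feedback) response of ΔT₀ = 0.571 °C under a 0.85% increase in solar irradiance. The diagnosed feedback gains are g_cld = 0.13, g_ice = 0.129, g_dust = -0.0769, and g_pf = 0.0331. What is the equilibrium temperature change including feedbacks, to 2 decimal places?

0.73 °C

Total gain g = 0.13 + 0.129 − 0.0769 + 0.0331 = 0.2152.
Amplification A = 1/(1 − 0.2152) = 1.274.
ΔT = 0.571 × 1.274 = 0.73 °C.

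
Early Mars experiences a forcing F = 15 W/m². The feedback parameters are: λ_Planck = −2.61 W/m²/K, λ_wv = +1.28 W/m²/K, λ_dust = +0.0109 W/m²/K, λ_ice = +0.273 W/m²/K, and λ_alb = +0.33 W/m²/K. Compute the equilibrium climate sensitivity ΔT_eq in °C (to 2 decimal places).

20.95 °C

Net feedback parameter λ = (−2.61) + (+1.28) + (+0.0109) + (+0.273) + (+0.33) = -0.7161 W/m²/K.
ΔT = −F/λ = −15/(-0.7161) = 20.95 °C.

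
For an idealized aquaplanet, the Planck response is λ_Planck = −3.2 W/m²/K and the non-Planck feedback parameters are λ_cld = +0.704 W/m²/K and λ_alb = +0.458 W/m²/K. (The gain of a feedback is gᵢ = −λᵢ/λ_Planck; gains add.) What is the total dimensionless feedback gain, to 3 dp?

Convert to gains: g_cld = 0.704/3.2 = 0.22; g_alb = 0.458/3.2 = 0.1431.
Total gain g = 0.3631.

0.363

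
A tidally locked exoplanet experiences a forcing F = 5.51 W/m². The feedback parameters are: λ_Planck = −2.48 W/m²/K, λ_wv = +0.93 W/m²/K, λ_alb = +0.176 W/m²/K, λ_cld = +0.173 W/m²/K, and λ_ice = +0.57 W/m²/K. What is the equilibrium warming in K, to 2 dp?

8.73 K

Net feedback parameter λ = (−2.48) + (+0.93) + (+0.176) + (+0.173) + (+0.57) = -0.631 W/m²/K.
ΔT = −F/λ = −5.51/(-0.631) = 8.73 K.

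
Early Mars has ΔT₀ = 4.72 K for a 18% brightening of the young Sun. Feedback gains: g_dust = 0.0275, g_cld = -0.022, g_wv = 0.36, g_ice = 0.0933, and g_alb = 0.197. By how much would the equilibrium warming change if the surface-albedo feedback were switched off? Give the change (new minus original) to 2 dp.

-4.99 K

Original: g = 0.6558, ΔT = 4.72/(1−0.6558) = 13.7130 K.
Without surface-albedo: g' = 0.4588, ΔT' = 4.72/(1−0.4588) = 8.7214 K.
Change = 8.7214 − 13.7130 = -4.99 K.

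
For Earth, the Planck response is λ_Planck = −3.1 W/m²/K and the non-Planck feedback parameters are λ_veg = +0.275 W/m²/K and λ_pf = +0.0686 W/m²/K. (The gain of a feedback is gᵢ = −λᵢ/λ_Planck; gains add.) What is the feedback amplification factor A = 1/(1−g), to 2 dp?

Convert to gains: g_veg = 0.275/3.1 = 0.08871; g_pf = 0.0686/3.1 = 0.02213.
Total gain g = 0.11084.
A = 1/(1 − 0.11084) = 1.12.

1.12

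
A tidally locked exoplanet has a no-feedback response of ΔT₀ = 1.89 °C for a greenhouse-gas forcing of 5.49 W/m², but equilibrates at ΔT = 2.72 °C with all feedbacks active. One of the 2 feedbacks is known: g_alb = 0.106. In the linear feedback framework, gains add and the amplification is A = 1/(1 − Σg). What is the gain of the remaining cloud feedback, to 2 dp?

0.20

Amplification A = ΔT/ΔT₀ = 2.72/1.89 = 1.439.
Total gain g = 1 − 1/A = 1 − 1/1.439 = 0.3051.
The known gain is 0.106.
g_cld = 0.3051 − 0.106 = 0.20.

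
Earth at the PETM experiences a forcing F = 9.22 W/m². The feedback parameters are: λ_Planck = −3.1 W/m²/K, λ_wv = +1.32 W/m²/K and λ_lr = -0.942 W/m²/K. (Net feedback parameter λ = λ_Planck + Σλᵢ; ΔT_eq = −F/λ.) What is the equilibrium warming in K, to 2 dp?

Net feedback parameter λ = (−3.1) + (+1.32) + (-0.942) = -2.722 W/m²/K.
ΔT = −F/λ = −9.22/(-2.722) = 3.39 K.

3.39 K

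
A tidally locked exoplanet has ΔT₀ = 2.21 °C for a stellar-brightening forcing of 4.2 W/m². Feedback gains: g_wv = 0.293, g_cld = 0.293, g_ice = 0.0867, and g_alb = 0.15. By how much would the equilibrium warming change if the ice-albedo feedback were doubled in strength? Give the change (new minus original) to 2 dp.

11.93 °C

Original: g = 0.8227, ΔT = 2.21/(1−0.8227) = 12.4647 °C.
With doubled ice-albedo: g' = 0.9094, ΔT' = 2.21/(1−0.9094) = 24.3929 °C.
Change = 24.3929 − 12.4647 = 11.93 °C.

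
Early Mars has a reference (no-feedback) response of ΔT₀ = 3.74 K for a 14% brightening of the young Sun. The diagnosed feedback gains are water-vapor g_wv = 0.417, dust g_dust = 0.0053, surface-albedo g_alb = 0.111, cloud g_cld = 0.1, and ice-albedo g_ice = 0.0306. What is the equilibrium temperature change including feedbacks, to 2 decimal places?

11.13 K

Total gain g = 0.417 + 0.0053 + 0.111 + 0.1 + 0.0306 = 0.6639.
Amplification A = 1/(1 − 0.6639) = 2.975.
ΔT = 3.74 × 2.975 = 11.13 K.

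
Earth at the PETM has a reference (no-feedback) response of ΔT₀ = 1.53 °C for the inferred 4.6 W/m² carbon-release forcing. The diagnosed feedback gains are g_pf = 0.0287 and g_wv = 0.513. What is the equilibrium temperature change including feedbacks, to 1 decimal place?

3.3 °C

Total gain g = 0.0287 + 0.513 = 0.5417.
Amplification A = 1/(1 − 0.5417) = 2.182.
ΔT = 1.53 × 2.182 = 3.3 °C.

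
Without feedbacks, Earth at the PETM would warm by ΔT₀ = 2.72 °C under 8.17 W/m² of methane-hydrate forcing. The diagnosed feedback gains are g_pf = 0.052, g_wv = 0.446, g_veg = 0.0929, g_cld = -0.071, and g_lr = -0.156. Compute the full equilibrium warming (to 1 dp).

4.3 °C

Total gain g = 0.052 + 0.446 + 0.0929 − 0.071 − 0.156 = 0.3639.
Amplification A = 1/(1 − 0.3639) = 1.572.
ΔT = 2.72 × 1.572 = 4.3 °C.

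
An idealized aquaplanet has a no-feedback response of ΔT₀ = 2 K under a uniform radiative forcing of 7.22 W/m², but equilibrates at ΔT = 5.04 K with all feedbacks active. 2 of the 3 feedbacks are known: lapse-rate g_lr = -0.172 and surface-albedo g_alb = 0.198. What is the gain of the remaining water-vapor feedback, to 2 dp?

0.58

Amplification A = ΔT/ΔT₀ = 5.04/2 = 2.52.
Total gain g = 1 − 1/A = 1 − 1/2.52 = 0.6032.
Known gains sum to -0.172 + 0.198 = 0.026.
g_wv = 0.6032 − 0.026 = 0.58.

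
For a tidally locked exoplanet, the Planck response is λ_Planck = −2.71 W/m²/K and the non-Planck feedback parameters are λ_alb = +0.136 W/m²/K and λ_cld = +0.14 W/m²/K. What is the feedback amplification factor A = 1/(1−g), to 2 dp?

1.11

Convert to gains: g_alb = 0.136/2.71 = 0.05018; g_cld = 0.14/2.71 = 0.05166.
Total gain g = 0.10184.
A = 1/(1 − 0.10184) = 1.11.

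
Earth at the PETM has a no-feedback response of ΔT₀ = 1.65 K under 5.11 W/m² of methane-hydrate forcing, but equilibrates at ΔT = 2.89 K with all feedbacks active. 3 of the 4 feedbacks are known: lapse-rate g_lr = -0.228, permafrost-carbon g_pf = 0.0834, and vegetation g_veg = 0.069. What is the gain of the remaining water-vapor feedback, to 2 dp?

0.50

Amplification A = ΔT/ΔT₀ = 2.89/1.65 = 1.752.
Total gain g = 1 − 1/A = 1 − 1/1.752 = 0.4292.
Known gains sum to -0.228 + 0.0834 + 0.069 = -0.0756.
g_wv = 0.4292 + 0.0756 = 0.50.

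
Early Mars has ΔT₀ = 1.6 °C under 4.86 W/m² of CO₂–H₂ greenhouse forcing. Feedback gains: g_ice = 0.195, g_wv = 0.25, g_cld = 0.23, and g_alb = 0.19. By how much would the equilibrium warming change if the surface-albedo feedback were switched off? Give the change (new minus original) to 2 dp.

-6.93 °C

Original: g = 0.865, ΔT = 1.6/(1−0.865) = 11.8519 °C.
Without surface-albedo: g' = 0.675, ΔT' = 1.6/(1−0.675) = 4.9231 °C.
Change = 4.9231 − 11.8519 = -6.93 °C.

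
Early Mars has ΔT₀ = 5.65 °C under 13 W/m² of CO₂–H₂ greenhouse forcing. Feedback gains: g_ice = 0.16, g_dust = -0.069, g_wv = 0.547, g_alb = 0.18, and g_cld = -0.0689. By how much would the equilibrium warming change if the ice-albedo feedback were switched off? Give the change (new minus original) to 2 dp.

Original: g = 0.7491, ΔT = 5.65/(1−0.7491) = 22.5189 °C.
Without ice-albedo: g' = 0.5891, ΔT' = 5.65/(1−0.5891) = 13.7503 °C.
Change = 13.7503 − 22.5189 = -8.77 °C.

-8.77 °C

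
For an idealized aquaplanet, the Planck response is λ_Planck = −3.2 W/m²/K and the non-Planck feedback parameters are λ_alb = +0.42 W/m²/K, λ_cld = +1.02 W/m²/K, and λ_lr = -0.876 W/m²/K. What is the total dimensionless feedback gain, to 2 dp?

0.18

Convert to gains: g_alb = 0.42/3.2 = 0.1312; g_cld = 1.02/3.2 = 0.3187; g_lr = -0.876/3.2 = -0.2737.
Total gain g = 0.1762.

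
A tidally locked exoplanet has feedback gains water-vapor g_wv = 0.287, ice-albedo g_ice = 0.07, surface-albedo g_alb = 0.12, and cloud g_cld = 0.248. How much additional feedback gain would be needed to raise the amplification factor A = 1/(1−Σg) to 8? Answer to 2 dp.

Current total gain = 0.725.
Target gain for A = 8: g* = 1 − 1/8 = 0.875.
Additional gain needed = 0.875 − 0.725 = 0.15.

0.15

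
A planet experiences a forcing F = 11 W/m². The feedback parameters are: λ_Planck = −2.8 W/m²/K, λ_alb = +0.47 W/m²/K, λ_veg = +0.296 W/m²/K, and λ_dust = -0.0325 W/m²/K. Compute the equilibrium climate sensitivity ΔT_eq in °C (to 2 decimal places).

Net feedback parameter λ = (−2.8) + (+0.47) + (+0.296) + (-0.0325) = -2.0665 W/m²/K.
ΔT = −F/λ = −11/(-2.0665) = 5.32 °C.

5.32 °C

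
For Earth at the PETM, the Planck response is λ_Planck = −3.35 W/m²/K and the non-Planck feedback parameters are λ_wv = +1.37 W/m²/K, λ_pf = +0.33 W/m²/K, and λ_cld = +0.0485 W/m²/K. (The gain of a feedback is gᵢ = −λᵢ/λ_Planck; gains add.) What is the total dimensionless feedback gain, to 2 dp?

Convert to gains: g_wv = 1.37/3.35 = 0.409; g_pf = 0.33/3.35 = 0.09851; g_cld = 0.0485/3.35 = 0.01448.
Total gain g = 0.52199.

0.52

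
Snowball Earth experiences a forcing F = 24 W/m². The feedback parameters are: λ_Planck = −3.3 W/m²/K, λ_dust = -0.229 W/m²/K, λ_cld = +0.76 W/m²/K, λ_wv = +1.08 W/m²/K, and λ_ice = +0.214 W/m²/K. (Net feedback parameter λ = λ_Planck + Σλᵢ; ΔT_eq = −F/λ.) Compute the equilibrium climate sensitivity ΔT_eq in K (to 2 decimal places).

Net feedback parameter λ = (−3.3) + (-0.229) + (+0.76) + (+1.08) + (+0.214) = -1.475 W/m²/K.
ΔT = −F/λ = −24/(-1.475) = 16.27 K.

16.27 K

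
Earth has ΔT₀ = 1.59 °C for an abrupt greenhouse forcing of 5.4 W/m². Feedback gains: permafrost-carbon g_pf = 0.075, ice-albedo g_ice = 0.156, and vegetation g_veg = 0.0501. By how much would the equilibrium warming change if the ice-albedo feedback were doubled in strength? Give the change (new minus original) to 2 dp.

Original: g = 0.2811, ΔT = 1.59/(1−0.2811) = 2.2117 °C.
With doubled ice-albedo: g' = 0.4371, ΔT' = 1.59/(1−0.4371) = 2.8247 °C.
Change = 2.8247 − 2.2117 = 0.61 °C.

0.61 °C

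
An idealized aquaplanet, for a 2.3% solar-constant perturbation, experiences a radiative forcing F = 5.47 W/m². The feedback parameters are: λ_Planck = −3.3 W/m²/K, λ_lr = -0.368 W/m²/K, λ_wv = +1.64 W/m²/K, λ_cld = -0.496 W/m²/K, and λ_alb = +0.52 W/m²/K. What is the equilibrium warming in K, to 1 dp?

2.7 K

Net feedback parameter λ = (−3.3) + (-0.368) + (+1.64) + (-0.496) + (+0.52) = -2.004 W/m²/K.
ΔT = −F/λ = −5.47/(-2.004) = 2.7 K.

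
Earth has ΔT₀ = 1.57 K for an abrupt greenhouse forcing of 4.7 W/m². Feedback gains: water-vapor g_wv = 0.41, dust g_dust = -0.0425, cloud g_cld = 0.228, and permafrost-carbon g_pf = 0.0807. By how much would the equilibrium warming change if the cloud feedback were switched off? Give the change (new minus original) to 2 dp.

Original: g = 0.6762, ΔT = 1.57/(1−0.6762) = 4.8487 K.
Without cloud: g' = 0.4482, ΔT' = 1.57/(1−0.4482) = 2.8452 K.
Change = 2.8452 − 4.8487 = -2.00 K.

-2.00 K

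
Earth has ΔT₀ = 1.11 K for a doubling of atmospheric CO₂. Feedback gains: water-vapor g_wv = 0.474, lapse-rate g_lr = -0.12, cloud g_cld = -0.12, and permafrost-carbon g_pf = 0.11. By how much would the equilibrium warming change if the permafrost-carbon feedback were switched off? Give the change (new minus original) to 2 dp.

Original: g = 0.344, ΔT = 1.11/(1−0.344) = 1.6921 K.
Without permafrost-carbon: g' = 0.234, ΔT' = 1.11/(1−0.234) = 1.4491 K.
Change = 1.4491 − 1.6921 = -0.24 K.

-0.24 K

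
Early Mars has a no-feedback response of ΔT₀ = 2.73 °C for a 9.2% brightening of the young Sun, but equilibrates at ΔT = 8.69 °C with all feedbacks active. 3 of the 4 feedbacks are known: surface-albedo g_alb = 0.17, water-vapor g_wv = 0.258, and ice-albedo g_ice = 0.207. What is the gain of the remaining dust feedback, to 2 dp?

Amplification A = ΔT/ΔT₀ = 8.69/2.73 = 3.183.
Total gain g = 1 − 1/A = 1 − 1/3.183 = 0.6858.
Known gains sum to 0.17 + 0.258 + 0.207 = 0.635.
g_dust = 0.6858 − 0.635 = 0.05.

0.05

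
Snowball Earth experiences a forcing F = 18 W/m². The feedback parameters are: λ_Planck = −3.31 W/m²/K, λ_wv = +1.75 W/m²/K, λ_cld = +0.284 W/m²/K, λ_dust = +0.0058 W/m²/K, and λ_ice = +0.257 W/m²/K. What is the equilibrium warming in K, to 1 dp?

17.8 K

Net feedback parameter λ = (−3.31) + (+1.75) + (+0.284) + (+0.0058) + (+0.257) = -1.0132 W/m²/K.
ΔT = −F/λ = −18/(-1.0132) = 17.8 K.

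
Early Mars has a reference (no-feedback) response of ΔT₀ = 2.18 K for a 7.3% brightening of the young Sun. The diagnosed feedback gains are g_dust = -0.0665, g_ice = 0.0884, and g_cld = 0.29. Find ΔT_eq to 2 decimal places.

3.17 K

Total gain g = -0.0665 + 0.0884 + 0.29 = 0.3119.
Amplification A = 1/(1 − 0.3119) = 1.453.
ΔT = 2.18 × 1.453 = 3.17 K.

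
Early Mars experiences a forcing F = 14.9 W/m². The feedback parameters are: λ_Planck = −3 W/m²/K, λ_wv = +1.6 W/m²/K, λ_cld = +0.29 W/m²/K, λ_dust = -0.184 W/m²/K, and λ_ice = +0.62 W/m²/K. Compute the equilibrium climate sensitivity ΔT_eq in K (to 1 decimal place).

22.1 K

Net feedback parameter λ = (−3) + (+1.6) + (+0.29) + (-0.184) + (+0.62) = -0.674 W/m²/K.
ΔT = −F/λ = −14.9/(-0.674) = 22.1 K.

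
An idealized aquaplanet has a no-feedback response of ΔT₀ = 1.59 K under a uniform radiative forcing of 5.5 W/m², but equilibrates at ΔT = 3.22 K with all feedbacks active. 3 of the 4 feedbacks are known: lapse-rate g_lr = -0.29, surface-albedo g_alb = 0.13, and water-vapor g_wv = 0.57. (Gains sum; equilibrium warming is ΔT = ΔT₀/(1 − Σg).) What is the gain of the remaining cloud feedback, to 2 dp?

0.10

Amplification A = ΔT/ΔT₀ = 3.22/1.59 = 2.025.
Total gain g = 1 − 1/A = 1 − 1/2.025 = 0.5062.
Known gains sum to -0.29 + 0.13 + 0.57 = 0.41.
g_cld = 0.5062 − 0.41 = 0.10.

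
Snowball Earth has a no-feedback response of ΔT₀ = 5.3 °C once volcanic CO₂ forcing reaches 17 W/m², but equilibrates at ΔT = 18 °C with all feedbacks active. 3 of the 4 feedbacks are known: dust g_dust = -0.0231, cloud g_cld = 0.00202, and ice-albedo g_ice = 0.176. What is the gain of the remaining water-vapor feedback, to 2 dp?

0.55

Amplification A = ΔT/ΔT₀ = 18/5.3 = 3.396.
Total gain g = 1 − 1/A = 1 − 1/3.396 = 0.7055.
Known gains sum to -0.0231 + 0.00202 + 0.176 = 0.15492.
g_wv = 0.7055 − 0.15492 = 0.55.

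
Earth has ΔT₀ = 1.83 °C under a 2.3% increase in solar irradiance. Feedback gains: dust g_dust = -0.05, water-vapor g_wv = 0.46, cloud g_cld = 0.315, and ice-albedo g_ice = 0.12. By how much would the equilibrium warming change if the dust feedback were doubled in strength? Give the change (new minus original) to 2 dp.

Original: g = 0.845, ΔT = 1.83/(1−0.845) = 11.8065 °C.
With doubled dust: g' = 0.795, ΔT' = 1.83/(1−0.795) = 8.9268 °C.
Change = 8.9268 − 11.8065 = -2.88 °C.

-2.88 °C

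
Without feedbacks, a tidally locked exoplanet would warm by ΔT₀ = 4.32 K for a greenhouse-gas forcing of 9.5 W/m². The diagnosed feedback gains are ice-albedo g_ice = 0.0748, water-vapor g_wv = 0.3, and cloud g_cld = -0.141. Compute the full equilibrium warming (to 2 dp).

Total gain g = 0.0748 + 0.3 − 0.141 = 0.2338.
Amplification A = 1/(1 − 0.2338) = 1.305.
ΔT = 4.32 × 1.305 = 5.64 K.

5.64 K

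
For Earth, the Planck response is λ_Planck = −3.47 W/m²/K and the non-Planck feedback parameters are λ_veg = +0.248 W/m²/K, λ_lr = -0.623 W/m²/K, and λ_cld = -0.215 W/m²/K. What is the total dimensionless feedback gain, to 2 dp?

-0.17

Convert to gains: g_veg = 0.248/3.47 = 0.07147; g_lr = -0.623/3.47 = -0.1795; g_cld = -0.215/3.47 = -0.06196.
Total gain g = -0.16999.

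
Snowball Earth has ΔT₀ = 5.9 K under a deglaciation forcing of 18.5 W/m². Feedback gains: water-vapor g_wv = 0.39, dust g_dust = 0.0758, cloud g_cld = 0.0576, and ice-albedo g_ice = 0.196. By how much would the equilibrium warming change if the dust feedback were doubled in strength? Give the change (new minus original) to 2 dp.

Original: g = 0.7194, ΔT = 5.9/(1−0.7194) = 21.0264 K.
With doubled dust: g' = 0.7952, ΔT' = 5.9/(1−0.7952) = 28.8086 K.
Change = 28.8086 − 21.0264 = 7.78 K.

7.78 K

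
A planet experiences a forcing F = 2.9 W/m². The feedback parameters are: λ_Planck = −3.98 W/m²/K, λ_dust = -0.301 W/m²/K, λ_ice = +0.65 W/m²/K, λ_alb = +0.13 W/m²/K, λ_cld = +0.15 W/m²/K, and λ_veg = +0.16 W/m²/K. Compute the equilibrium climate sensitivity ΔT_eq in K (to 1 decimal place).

0.9 K

Net feedback parameter λ = (−3.98) + (-0.301) + (+0.65) + (+0.13) + (+0.15) + (+0.16) = -3.191 W/m²/K.
ΔT = −F/λ = −2.9/(-3.191) = 0.9 K.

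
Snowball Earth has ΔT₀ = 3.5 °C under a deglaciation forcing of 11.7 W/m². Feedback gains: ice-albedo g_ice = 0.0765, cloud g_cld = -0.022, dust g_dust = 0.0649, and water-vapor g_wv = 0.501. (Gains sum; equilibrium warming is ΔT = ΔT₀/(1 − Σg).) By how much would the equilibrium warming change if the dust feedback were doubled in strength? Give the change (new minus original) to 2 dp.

1.90 °C

Original: g = 0.6204, ΔT = 3.5/(1−0.6204) = 9.2202 °C.
With doubled dust: g' = 0.6853, ΔT' = 3.5/(1−0.6853) = 11.1217 °C.
Change = 11.1217 − 9.2202 = 1.90 °C.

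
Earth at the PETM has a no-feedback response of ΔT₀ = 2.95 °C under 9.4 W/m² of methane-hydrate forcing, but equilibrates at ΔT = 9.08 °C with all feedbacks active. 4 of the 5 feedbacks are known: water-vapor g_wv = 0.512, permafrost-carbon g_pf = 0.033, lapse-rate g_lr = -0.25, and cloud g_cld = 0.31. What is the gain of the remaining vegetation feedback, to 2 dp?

Amplification A = ΔT/ΔT₀ = 9.08/2.95 = 3.078.
Total gain g = 1 − 1/A = 1 − 1/3.078 = 0.6751.
Known gains sum to 0.512 + 0.033 − 0.25 + 0.31 = 0.605.
g_veg = 0.6751 − 0.605 = 0.07.

0.07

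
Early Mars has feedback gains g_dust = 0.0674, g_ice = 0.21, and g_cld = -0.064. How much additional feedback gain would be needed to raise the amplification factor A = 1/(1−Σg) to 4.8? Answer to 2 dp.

Current total gain = 0.2134.
Target gain for A = 4.8: g* = 1 − 1/4.8 = 0.7917.
Additional gain needed = 0.7917 − 0.2134 = 0.58.

0.58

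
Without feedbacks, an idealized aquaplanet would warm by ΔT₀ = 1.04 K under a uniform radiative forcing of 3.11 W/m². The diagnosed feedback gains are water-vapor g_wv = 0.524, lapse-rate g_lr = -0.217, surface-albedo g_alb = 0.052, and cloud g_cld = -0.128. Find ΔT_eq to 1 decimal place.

Total gain g = 0.524 − 0.217 + 0.052 − 0.128 = 0.231.
Amplification A = 1/(1 − 0.231) = 1.3.
ΔT = 1.04 × 1.3 = 1.4 K.

1.4 K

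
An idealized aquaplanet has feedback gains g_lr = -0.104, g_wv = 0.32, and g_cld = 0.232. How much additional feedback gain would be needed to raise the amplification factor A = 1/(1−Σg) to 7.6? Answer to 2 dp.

Current total gain = 0.448.
Target gain for A = 7.6: g* = 1 − 1/7.6 = 0.8684.
Additional gain needed = 0.8684 − 0.448 = 0.42.

0.42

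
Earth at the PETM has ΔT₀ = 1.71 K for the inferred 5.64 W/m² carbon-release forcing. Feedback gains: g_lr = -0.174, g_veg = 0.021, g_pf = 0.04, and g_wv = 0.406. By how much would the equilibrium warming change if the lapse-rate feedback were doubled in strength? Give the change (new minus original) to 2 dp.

Original: g = 0.293, ΔT = 1.71/(1−0.293) = 2.4187 K.
With doubled lapse-rate: g' = 0.119, ΔT' = 1.71/(1−0.119) = 1.9410 K.
Change = 1.9410 − 2.4187 = -0.48 K.

-0.48 K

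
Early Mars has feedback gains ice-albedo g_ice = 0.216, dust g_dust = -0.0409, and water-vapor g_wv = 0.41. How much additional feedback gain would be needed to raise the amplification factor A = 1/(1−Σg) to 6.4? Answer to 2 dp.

Current total gain = 0.5851.
Target gain for A = 6.4: g* = 1 − 1/6.4 = 0.8438.
Additional gain needed = 0.8438 − 0.5851 = 0.26.

0.26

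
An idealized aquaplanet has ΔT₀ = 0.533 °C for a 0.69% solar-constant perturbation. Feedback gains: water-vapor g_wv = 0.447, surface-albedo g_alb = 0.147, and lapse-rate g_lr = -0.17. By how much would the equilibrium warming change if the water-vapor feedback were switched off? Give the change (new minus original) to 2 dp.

Original: g = 0.424, ΔT = 0.533/(1−0.424) = 0.9253 °C.
Without water-vapor: g' = -0.023, ΔT' = 0.533/(1+0.023) = 0.5210 °C.
Change = 0.5210 − 0.9253 = -0.40 °C.

-0.40 °C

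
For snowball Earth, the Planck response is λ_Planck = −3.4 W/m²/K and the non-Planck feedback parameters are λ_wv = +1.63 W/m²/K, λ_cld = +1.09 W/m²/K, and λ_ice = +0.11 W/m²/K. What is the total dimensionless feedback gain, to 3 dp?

0.832

Convert to gains: g_wv = 1.63/3.4 = 0.4794; g_cld = 1.09/3.4 = 0.3206; g_ice = 0.11/3.4 = 0.03235.
Total gain g = 0.83235.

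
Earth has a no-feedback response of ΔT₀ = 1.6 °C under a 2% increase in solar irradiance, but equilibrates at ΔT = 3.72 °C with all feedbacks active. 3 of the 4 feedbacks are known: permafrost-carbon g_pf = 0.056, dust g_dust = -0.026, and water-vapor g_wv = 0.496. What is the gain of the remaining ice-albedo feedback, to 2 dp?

Amplification A = ΔT/ΔT₀ = 3.72/1.6 = 2.325.
Total gain g = 1 − 1/A = 1 − 1/2.325 = 0.5699.
Known gains sum to 0.056 − 0.026 + 0.496 = 0.526.
g_ice = 0.5699 − 0.526 = 0.04.

0.04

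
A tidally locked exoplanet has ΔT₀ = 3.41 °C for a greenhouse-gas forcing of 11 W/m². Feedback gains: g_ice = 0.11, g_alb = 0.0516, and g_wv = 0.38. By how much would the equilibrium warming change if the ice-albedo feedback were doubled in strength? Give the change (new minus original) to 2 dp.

Original: g = 0.5416, ΔT = 3.41/(1−0.5416) = 7.4389 °C.
With doubled ice-albedo: g' = 0.6516, ΔT' = 3.41/(1−0.6516) = 9.7876 °C.
Change = 9.7876 − 7.4389 = 2.35 °C.

2.35 °C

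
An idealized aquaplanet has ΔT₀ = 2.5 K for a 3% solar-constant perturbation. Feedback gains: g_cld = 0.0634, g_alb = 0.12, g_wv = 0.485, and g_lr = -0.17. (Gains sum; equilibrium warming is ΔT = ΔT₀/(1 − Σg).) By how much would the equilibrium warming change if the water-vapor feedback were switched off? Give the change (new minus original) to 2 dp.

Original: g = 0.4984, ΔT = 2.5/(1−0.4984) = 4.9841 K.
Without water-vapor: g' = 0.0134, ΔT' = 2.5/(1−0.0134) = 2.5340 K.
Change = 2.5340 − 4.9841 = -2.45 K.

-2.45 K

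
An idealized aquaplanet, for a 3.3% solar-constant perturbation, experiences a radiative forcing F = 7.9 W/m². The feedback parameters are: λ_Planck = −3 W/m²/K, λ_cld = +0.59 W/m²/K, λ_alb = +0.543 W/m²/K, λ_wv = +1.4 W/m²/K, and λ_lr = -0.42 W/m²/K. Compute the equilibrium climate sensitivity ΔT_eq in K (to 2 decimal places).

8.91 K

Net feedback parameter λ = (−3) + (+0.59) + (+0.543) + (+1.4) + (-0.42) = -0.887 W/m²/K.
ΔT = −F/λ = −7.9/(-0.887) = 8.91 K.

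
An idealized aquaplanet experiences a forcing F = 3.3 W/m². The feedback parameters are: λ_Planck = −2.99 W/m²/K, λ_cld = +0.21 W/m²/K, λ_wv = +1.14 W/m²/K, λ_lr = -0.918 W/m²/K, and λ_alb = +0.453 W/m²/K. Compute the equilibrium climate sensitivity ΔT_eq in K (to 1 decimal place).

Net feedback parameter λ = (−2.99) + (+0.21) + (+1.14) + (-0.918) + (+0.453) = -2.105 W/m²/K.
ΔT = −F/λ = −3.3/(-2.105) = 1.6 K.

1.6 K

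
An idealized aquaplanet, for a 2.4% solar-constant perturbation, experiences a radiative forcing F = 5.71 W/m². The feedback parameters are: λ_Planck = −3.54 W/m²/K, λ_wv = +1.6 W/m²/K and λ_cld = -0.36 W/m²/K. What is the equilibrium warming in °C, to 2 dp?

Net feedback parameter λ = (−3.54) + (+1.6) + (-0.36) = -2.3 W/m²/K.
ΔT = −F/λ = −5.71/(-2.3) = 2.48 °C.

2.48 °C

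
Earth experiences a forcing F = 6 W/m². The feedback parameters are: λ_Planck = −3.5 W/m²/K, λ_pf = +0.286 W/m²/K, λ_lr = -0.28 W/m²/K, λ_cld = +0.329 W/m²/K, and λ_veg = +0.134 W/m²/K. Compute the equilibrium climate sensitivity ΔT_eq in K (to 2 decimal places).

Net feedback parameter λ = (−3.5) + (+0.286) + (-0.28) + (+0.329) + (+0.134) = -3.031 W/m²/K.
ΔT = −F/λ = −6/(-3.031) = 1.98 K.

1.98 K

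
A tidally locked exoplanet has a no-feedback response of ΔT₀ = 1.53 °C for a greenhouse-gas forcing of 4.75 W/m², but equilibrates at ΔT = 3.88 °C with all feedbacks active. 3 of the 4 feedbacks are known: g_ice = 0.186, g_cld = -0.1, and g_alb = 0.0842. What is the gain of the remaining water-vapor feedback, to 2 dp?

0.44

Amplification A = ΔT/ΔT₀ = 3.88/1.53 = 2.536.
Total gain g = 1 − 1/A = 1 − 1/2.536 = 0.6057.
Known gains sum to 0.186 − 0.1 + 0.0842 = 0.1702.
g_wv = 0.6057 − 0.1702 = 0.44.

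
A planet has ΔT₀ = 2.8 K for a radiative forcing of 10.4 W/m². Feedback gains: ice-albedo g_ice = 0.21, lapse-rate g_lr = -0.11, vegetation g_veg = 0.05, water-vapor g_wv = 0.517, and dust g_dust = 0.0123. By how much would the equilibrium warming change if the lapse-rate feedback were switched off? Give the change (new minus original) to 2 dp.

Original: g = 0.6793, ΔT = 2.8/(1−0.6793) = 8.7309 K.
Without lapse-rate: g' = 0.7893, ΔT' = 2.8/(1−0.7893) = 13.2890 K.
Change = 13.2890 − 8.7309 = 4.56 K.

4.56 K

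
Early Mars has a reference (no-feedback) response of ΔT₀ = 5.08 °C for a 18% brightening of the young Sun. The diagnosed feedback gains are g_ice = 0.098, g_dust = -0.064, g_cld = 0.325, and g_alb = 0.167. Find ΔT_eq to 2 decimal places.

10.72 °C

Total gain g = 0.098 − 0.064 + 0.325 + 0.167 = 0.526.
Amplification A = 1/(1 − 0.526) = 2.11.
ΔT = 5.08 × 2.11 = 10.72 °C.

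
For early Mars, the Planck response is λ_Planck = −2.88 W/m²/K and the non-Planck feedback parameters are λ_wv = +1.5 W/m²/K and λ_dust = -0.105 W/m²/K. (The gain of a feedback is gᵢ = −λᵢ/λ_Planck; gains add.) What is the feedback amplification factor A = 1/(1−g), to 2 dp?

1.94

Convert to gains: g_wv = 1.5/2.88 = 0.5208; g_dust = -0.105/2.88 = -0.03646.
Total gain g = 0.48434.
A = 1/(1 − 0.48434) = 1.94.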